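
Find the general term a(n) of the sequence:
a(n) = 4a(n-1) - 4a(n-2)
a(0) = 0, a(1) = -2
Characteristic equation: x² - 4x + 4 = 0, which is (x - (2))².
Repeated root r = 2.
General solution: a(n) = (A + Bn)·(2)^n.
From a(0) = 0: A = 0.
From a(1) = -2: (A + B)·(2) = -2 ⇒ B = -1.
So a(n) = \left(- n\right) \cdot (2)^n.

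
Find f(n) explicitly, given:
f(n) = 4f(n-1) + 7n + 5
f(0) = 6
First-order linear with linear forcing.
Homogeneous solution: f_h(n) = A·(4)^n.
Try particular f_p(n) = pn + q. Substituting:
  pn + q = 4(p(n-1) + q) + 7n + 5.
Matching the n-coefficient: p = 4p + 7 ⇒ p = - \frac{7}{3}.
Matching constants: q = -4p + 4q + 5 ⇒ q = - \frac{43}{9}.
General: f(n) = A·(4)^n - \frac{7 n}{3} - \frac{43}{9}.
Apply f(0) = 6: A - \frac{43}{9} = 6 ⇒ A = \frac{97}{9}.
So f(n) = \frac{97 \cdot 4^{n}}{9} - \frac{7 n}{3} - \frac{43}{9}.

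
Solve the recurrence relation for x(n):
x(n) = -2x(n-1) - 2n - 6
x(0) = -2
First-order linear with linear forcing.
Homogeneous solution: x_h(n) = A·(-2)^n.
Try particular x_p(n) = pn + q. Substituting:
  pn + q = -2(p(n-1) + q) - 2n - 6.
Matching the n-coefficient: p = -2p - 2 ⇒ p = - \frac{2}{3}.
Matching constants: q = 2p - 2q - 6 ⇒ q = - \frac{22}{9}.
General: x(n) = A·(-2)^n - \frac{2 n}{3} - \frac{22}{9}.
Apply x(0) = -2: A - \frac{22}{9} = -2 ⇒ A = \frac{4}{9}.
So x(n) = \frac{4 \left(-2\right)^{n}}{9} - \frac{2 n}{3} - \frac{22}{9}.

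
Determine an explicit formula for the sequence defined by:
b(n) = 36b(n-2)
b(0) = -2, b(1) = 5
Characteristic equation: x² - 36 = 0, which factors as (x - (-6))(x - (6)) = 0.
Roots r₁ = -6, r₂ = 6 (distinct).
General solution: b(n) = A·(-6)^n + B·(6)^n.
From b(0) = -2: A + B = -2.
From b(1) = 5: -6A + 6B = 5.
Solving: A = - \frac{17}{12}, B = - \frac{7}{12}.
So b(n) = - \frac{17 \left(-6\right)^{n}}{12} - \frac{7 \cdot 6^{n}}{12}.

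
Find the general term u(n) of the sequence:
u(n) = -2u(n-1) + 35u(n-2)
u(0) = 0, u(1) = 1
Characteristic equation: x² + 2x - 35 = 0, which factors as (x - (5))(x - (-7)) = 0.
Roots r₁ = 5, r₂ = -7 (distinct).
General solution: u(n) = A·(5)^n + B·(-7)^n.
From u(0) = 0: A + B = 0.
From u(1) = 1: 5A - 7B = 1.
Solving: A = \frac{1}{12}, B = - \frac{1}{12}.
So u(n) = - \frac{\left(-7\right)^{n}}{12} + \frac{5^{n}}{12}.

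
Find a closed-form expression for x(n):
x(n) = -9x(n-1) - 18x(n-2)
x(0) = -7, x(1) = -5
Characteristic equation: x² + 9x + 18 = 0, which factors as (x - (-3))(x - (-6)) = 0.
Roots r₁ = -3, r₂ = -6 (distinct).
General solution: x(n) = A·(-3)^n + B·(-6)^n.
From x(0) = -7: A + B = -7.
From x(1) = -5: -3A - 6B = -5.
Solving: A = - \frac{47}{3}, B = \frac{26}{3}.
So x(n) = - \frac{47 \left(-3\right)^{n}}{3} + \frac{26 \left(-6\right)^{n}}{3}.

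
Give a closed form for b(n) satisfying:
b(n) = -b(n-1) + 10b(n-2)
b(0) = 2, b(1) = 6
Characteristic equation: x² + x - 10 = 0.
Discriminant Δ = (-1)² + 4·(10) = 41.
Roots r₁,₂ = (-1 ± √41)/2, so r₁ = - \frac{1}{2} + \frac{\sqrt{41}}{2}, r₂ = - \frac{\sqrt{41}}{2} - \frac{1}{2}.
General solution: b(n) = A·r₁^n + B·r₂^n.
From the initial conditions, A + B = 2 and r₁A + r₂B = 6.
Since r₁ - r₂ = √41: A = (6 - (2)r₂)/√41 = 1 + \frac{7 \sqrt{41}}{41}, and B = 2 - A = 1 - \frac{7 \sqrt{41}}{41}.
So b(n) = \left(1 + \frac{7 \sqrt{41}}{41}\right)\left(- \frac{1}{2} + \frac{\sqrt{41}}{2}\right)^n + \left(1 - \frac{7 \sqrt{41}}{41}\right)\left(- \frac{\sqrt{41}}{2} - \frac{1}{2}\right)^n.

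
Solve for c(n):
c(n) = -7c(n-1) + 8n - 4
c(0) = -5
First-order linear with linear forcing.
Homogeneous solution: c_h(n) = A·(-7)^n.
Try particular c_p(n) = pn + q. Substituting:
  pn + q = -7(p(n-1) + q) + 8n - 4.
Matching the n-coefficient: p = -7p + 8 ⇒ p = 1.
Matching constants: q = 7p - 7q - 4 ⇒ q = \frac{3}{8}.
General: c(n) = A·(-7)^n + n + \frac{3}{8}.
Apply c(0) = -5: A + \frac{3}{8} = -5 ⇒ A = - \frac{43}{8}.
So c(n) = - \frac{43 \left(-7\right)^{n}}{8} + n + \frac{3}{8}.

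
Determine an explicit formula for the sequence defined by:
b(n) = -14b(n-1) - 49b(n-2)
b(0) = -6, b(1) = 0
Characteristic equation: x² + 14x + 49 = 0, which is (x - (-7))².
Repeated root r = -7.
General solution: b(n) = (A + Bn)·(-7)^n.
From b(0) = -6: A = -6.
From b(1) = 0: (A + B)·(-7) = 0 ⇒ B = 6.
So b(n) = \left(6 n - 6\right) \cdot (-7)^n.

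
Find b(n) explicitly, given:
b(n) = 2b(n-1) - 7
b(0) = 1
First-order linear non-homogeneous.
Homogeneous solution: b_h(n) = A·(2)^n.
Try constant particular solution b_p = K: K = 2K - 7 ⇒ K = 7.
General: b(n) = A·(2)^n + 7.
Apply b(0) = 1: A + 7 = 1 ⇒ A = -6.
So b(n) = 7 - 6 \cdot 2^{n}.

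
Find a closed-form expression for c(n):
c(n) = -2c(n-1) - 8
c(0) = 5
First-order linear non-homogeneous.
Homogeneous solution: c_h(n) = A·(-2)^n.
Try constant particular solution c_p = K: K = -2K - 8 ⇒ K = - \frac{8}{3}.
General: c(n) = A·(-2)^n - \frac{8}{3}.
Apply c(0) = 5: A - \frac{8}{3} = 5 ⇒ A = \frac{23}{3}.
So c(n) = \frac{23 \left(-2\right)^{n}}{3} - \frac{8}{3}.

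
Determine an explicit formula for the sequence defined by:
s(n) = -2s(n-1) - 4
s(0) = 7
First-order linear non-homogeneous.
Homogeneous solution: s_h(n) = A·(-2)^n.
Try constant particular solution s_p = K: K = -2K - 4 ⇒ K = - \frac{4}{3}.
General: s(n) = A·(-2)^n - \frac{4}{3}.
Apply s(0) = 7: A - \frac{4}{3} = 7 ⇒ A = \frac{25}{3}.
So s(n) = \frac{25 \left(-2\right)^{n}}{3} - \frac{4}{3}.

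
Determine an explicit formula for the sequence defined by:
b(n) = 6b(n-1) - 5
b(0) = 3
First-order linear non-homogeneous.
Homogeneous solution: b_h(n) = A·(6)^n.
Try constant particular solution b_p = K: K = 6K - 5 ⇒ K = 1.
General: b(n) = A·(6)^n + 1.
Apply b(0) = 3: A + 1 = 3 ⇒ A = 2.
So b(n) = 2 \cdot 6^{n} + 1.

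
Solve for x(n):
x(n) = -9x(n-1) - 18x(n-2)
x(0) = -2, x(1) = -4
Characteristic equation: x² + 9x + 18 = 0, which factors as (x - (-3))(x - (-6)) = 0.
Roots r₁ = -3, r₂ = -6 (distinct).
General solution: x(n) = A·(-3)^n + B·(-6)^n.
From x(0) = -2: A + B = -2.
From x(1) = -4: -3A - 6B = -4.
Solving: A = - \frac{16}{3}, B = \frac{10}{3}.
So x(n) = - \frac{16 \left(-3\right)^{n}}{3} + \frac{10 \left(-6\right)^{n}}{3}.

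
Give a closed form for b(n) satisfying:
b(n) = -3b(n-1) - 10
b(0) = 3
First-order linear non-homogeneous.
Homogeneous solution: b_h(n) = A·(-3)^n.
Try constant particular solution b_p = K: K = -3K - 10 ⇒ K = - \frac{5}{2}.
General: b(n) = A·(-3)^n - \frac{5}{2}.
Apply b(0) = 3: A - \frac{5}{2} = 3 ⇒ A = \frac{11}{2}.
So b(n) = \frac{11 \left(-3\right)^{n}}{2} - \frac{5}{2}.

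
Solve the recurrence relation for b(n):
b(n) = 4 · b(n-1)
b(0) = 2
Pure geometric recurrence with ratio 4.
By induction b(n) = b(0) · (4)^n = 2 \cdot 4^{n}.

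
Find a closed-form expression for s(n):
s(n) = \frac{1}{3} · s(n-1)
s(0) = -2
Pure geometric recurrence with ratio \frac{1}{3}.
By induction s(n) = s(0) · (\frac{1}{3})^n = - 2 \cdot 3^{- n}.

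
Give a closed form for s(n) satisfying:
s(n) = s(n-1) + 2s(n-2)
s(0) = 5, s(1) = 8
Characteristic equation: x² - x - 2 = 0, which factors as (x - (2))(x - (-1)) = 0.
Roots r₁ = 2, r₂ = -1 (distinct).
General solution: s(n) = A·(2)^n + B·(-1)^n.
From s(0) = 5: A + B = 5.
From s(1) = 8: 2A - B = 8.
Solving: A = \frac{13}{3}, B = \frac{2}{3}.
So s(n) = \frac{2 \left(-1\right)^{n}}{3} + \frac{13 \cdot 2^{n}}{3}.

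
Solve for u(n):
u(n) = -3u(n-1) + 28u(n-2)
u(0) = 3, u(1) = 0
Characteristic equation: x² + 3x - 28 = 0, which factors as (x - (-7))(x - (4)) = 0.
Roots r₁ = -7, r₂ = 4 (distinct).
General solution: u(n) = A·(-7)^n + B·(4)^n.
From u(0) = 3: A + B = 3.
From u(1) = 0: -7A + 4B = 0.
Solving: A = \frac{12}{11}, B = \frac{21}{11}.
So u(n) = \frac{12 \left(-7\right)^{n}}{11} + \frac{21 \cdot 4^{n}}{11}.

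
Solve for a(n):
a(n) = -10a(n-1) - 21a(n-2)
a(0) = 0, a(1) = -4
Characteristic equation: x² + 10x + 21 = 0, which factors as (x - (-7))(x - (-3)) = 0.
Roots r₁ = -7, r₂ = -3 (distinct).
General solution: a(n) = A·(-7)^n + B·(-3)^n.
From a(0) = 0: A + B = 0.
From a(1) = -4: -7A - 3B = -4.
Solving: A = 1, B = -1.
So a(n) = - \left(-3\right)^{n} + \left(-7\right)^{n}.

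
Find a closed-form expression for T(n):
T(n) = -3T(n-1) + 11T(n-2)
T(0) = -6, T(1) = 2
Characteristic equation: x² + 3x - 11 = 0.
Discriminant Δ = (-3)² + 4·(11) = 53.
Roots r₁,₂ = (-3 ± √53)/2, so r₁ = - \frac{3}{2} + \frac{\sqrt{53}}{2}, r₂ = - \frac{\sqrt{53}}{2} - \frac{3}{2}.
General solution: T(n) = A·r₁^n + B·r₂^n.
From the initial conditions, A + B = -6 and r₁A + r₂B = 2.
Since r₁ - r₂ = √53: A = (2 - (-6)r₂)/√53 = -3 - \frac{7 \sqrt{53}}{53}, and B = -6 - A = -3 + \frac{7 \sqrt{53}}{53}.
So T(n) = \left(-3 - \frac{7 \sqrt{53}}{53}\right)\left(- \frac{3}{2} + \frac{\sqrt{53}}{2}\right)^n + \left(-3 + \frac{7 \sqrt{53}}{53}\right)\left(- \frac{\sqrt{53}}{2} - \frac{3}{2}\right)^n.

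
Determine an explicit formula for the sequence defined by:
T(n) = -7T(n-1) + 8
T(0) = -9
First-order linear non-homogeneous.
Homogeneous solution: T_h(n) = A·(-7)^n.
Try constant particular solution T_p = K: K = -7K + 8 ⇒ K = 1.
General: T(n) = A·(-7)^n + 1.
Apply T(0) = -9: A + 1 = -9 ⇒ A = -10.
So T(n) = 1 - 10 \left(-7\right)^{n}.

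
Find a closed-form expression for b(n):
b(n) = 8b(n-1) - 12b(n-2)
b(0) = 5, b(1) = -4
Characteristic equation: x² - 8x + 12 = 0, which factors as (x - (2))(x - (6)) = 0.
Roots r₁ = 2, r₂ = 6 (distinct).
General solution: b(n) = A·(2)^n + B·(6)^n.
From b(0) = 5: A + B = 5.
From b(1) = -4: 2A + 6B = -4.
Solving: A = \frac{17}{2}, B = - \frac{7}{2}.
So b(n) = \frac{17 \cdot 2^{n}}{2} - \frac{7 \cdot 6^{n}}{2}.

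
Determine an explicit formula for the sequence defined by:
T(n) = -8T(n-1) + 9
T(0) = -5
First-order linear non-homogeneous.
Homogeneous solution: T_h(n) = A·(-8)^n.
Try constant particular solution T_p = K: K = -8K + 9 ⇒ K = 1.
General: T(n) = A·(-8)^n + 1.
Apply T(0) = -5: A + 1 = -5 ⇒ A = -6.
So T(n) = 1 - 6 \left(-8\right)^{n}.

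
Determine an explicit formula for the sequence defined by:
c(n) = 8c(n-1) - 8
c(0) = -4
First-order linear non-homogeneous.
Homogeneous solution: c_h(n) = A·(8)^n.
Try constant particular solution c_p = K: K = 8K - 8 ⇒ K = \frac{8}{7}.
General: c(n) = A·(8)^n + \frac{8}{7}.
Apply c(0) = -4: A + \frac{8}{7} = -4 ⇒ A = - \frac{36}{7}.
So c(n) = \frac{8}{7} - \frac{36 \cdot 8^{n}}{7}.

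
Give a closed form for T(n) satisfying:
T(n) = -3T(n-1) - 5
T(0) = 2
First-order linear non-homogeneous.
Homogeneous solution: T_h(n) = A·(-3)^n.
Try constant particular solution T_p = K: K = -3K - 5 ⇒ K = - \frac{5}{4}.
General: T(n) = A·(-3)^n - \frac{5}{4}.
Apply T(0) = 2: A - \frac{5}{4} = 2 ⇒ A = \frac{13}{4}.
So T(n) = \frac{13 \left(-3\right)^{n}}{4} - \frac{5}{4}.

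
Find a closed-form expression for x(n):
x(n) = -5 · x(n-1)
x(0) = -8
Pure geometric recurrence with ratio -5.
By induction x(n) = x(0) · (-5)^n = - 8 \left(-5\right)^{n}.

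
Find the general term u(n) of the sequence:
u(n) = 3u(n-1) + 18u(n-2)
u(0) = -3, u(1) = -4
Characteristic equation: x² - 3x - 18 = 0, which factors as (x - (6))(x - (-3)) = 0.
Roots r₁ = 6, r₂ = -3 (distinct).
General solution: u(n) = A·(6)^n + B·(-3)^n.
From u(0) = -3: A + B = -3.
From u(1) = -4: 6A - 3B = -4.
Solving: A = - \frac{13}{9}, B = - \frac{14}{9}.
So u(n) = - \frac{14 \left(-3\right)^{n}}{9} - \frac{13 \cdot 6^{n}}{9}.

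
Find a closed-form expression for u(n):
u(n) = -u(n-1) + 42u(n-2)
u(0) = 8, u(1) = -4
Characteristic equation: x² + x - 42 = 0, which factors as (x - (6))(x - (-7)) = 0.
Roots r₁ = 6, r₂ = -7 (distinct).
General solution: u(n) = A·(6)^n + B·(-7)^n.
From u(0) = 8: A + B = 8.
From u(1) = -4: 6A - 7B = -4.
Solving: A = 4, B = 4.
So u(n) = 4 \left(-7\right)^{n} + 4 \cdot 6^{n}.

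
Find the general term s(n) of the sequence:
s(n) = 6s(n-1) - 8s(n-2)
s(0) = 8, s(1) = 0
Characteristic equation: x² - 6x + 8 = 0, which factors as (x - (2))(x - (4)) = 0.
Roots r₁ = 2, r₂ = 4 (distinct).
General solution: s(n) = A·(2)^n + B·(4)^n.
From s(0) = 8: A + B = 8.
From s(1) = 0: 2A + 4B = 0.
Solving: A = 16, B = -8.
So s(n) = 16 \cdot 2^{n} - 8 \cdot 4^{n}.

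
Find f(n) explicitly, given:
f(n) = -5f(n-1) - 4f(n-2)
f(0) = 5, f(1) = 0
Characteristic equation: x² + 5x + 4 = 0, which factors as (x - (-4))(x - (-1)) = 0.
Roots r₁ = -4, r₂ = -1 (distinct).
General solution: f(n) = A·(-4)^n + B·(-1)^n.
From f(0) = 5: A + B = 5.
From f(1) = 0: -4A - B = 0.
Solving: A = - \frac{5}{3}, B = \frac{20}{3}.
So f(n) = \frac{20 \left(-1\right)^{n}}{3} - \frac{5 \left(-4\right)^{n}}{3}.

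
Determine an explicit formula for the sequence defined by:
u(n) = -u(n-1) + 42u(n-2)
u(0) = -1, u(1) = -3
Characteristic equation: x² + x - 42 = 0, which factors as (x - (6))(x - (-7)) = 0.
Roots r₁ = 6, r₂ = -7 (distinct).
General solution: u(n) = A·(6)^n + B·(-7)^n.
From u(0) = -1: A + B = -1.
From u(1) = -3: 6A - 7B = -3.
Solving: A = - \frac{10}{13}, B = - \frac{3}{13}.
So u(n) = - \frac{3 \left(-7\right)^{n}}{13} - \frac{10 \cdot 6^{n}}{13}.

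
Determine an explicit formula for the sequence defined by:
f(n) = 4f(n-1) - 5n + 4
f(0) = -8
First-order linear with linear forcing.
Homogeneous solution: f_h(n) = A·(4)^n.
Try particular f_p(n) = pn + q. Substituting:
  pn + q = 4(p(n-1) + q) - 5n + 4.
Matching the n-coefficient: p = 4p - 5 ⇒ p = \frac{5}{3}.
Matching constants: q = -4p + 4q + 4 ⇒ q = \frac{8}{9}.
General: f(n) = A·(4)^n + \frac{5 n}{3} + \frac{8}{9}.
Apply f(0) = -8: A + \frac{8}{9} = -8 ⇒ A = - \frac{80}{9}.
So f(n) = - \frac{80 \cdot 4^{n}}{9} + \frac{5 n}{3} + \frac{8}{9}.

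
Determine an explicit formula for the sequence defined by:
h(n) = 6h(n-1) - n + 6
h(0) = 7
First-order linear with linear forcing.
Homogeneous solution: h_h(n) = A·(6)^n.
Try particular h_p(n) = pn + q. Substituting:
  pn + q = 6(p(n-1) + q) - n + 6.
Matching the n-coefficient: p = 6p - 1 ⇒ p = \frac{1}{5}.
Matching constants: q = -6p + 6q + 6 ⇒ q = - \frac{24}{25}.
General: h(n) = A·(6)^n + \frac{n}{5} - \frac{24}{25}.
Apply h(0) = 7: A - \frac{24}{25} = 7 ⇒ A = \frac{199}{25}.
So h(n) = \frac{199 \cdot 6^{n}}{25} + \frac{n}{5} - \frac{24}{25}.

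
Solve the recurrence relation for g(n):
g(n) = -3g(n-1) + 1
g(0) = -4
First-order linear non-homogeneous.
Homogeneous solution: g_h(n) = A·(-3)^n.
Try constant particular solution g_p = K: K = -3K + 1 ⇒ K = \frac{1}{4}.
General: g(n) = A·(-3)^n + \frac{1}{4}.
Apply g(0) = -4: A + \frac{1}{4} = -4 ⇒ A = - \frac{17}{4}.
So g(n) = \frac{1}{4} - \frac{17 \left(-3\right)^{n}}{4}.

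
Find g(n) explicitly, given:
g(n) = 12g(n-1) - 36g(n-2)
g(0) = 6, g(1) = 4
Characteristic equation: x² - 12x + 36 = 0, which is (x - (6))².
Repeated root r = 6.
General solution: g(n) = (A + Bn)·(6)^n.
From g(0) = 6: A = 6.
From g(1) = 4: (A + B)·(6) = 4 ⇒ B = - \frac{16}{3}.
So g(n) = \left(6 - \frac{16 n}{3}\right) \cdot (6)^n.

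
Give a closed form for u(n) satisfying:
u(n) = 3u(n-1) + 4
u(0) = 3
First-order linear non-homogeneous.
Homogeneous solution: u_h(n) = A·(3)^n.
Try constant particular solution u_p = K: K = 3K + 4 ⇒ K = -2.
General: u(n) = A·(3)^n - 2.
Apply u(0) = 3: A - 2 = 3 ⇒ A = 5.
So u(n) = 5 \cdot 3^{n} - 2.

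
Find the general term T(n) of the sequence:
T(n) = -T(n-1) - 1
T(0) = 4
First-order linear non-homogeneous.
Homogeneous solution: T_h(n) = A·(-1)^n.
Try constant particular solution T_p = K: K = -K - 1 ⇒ K = - \frac{1}{2}.
General: T(n) = A·(-1)^n - \frac{1}{2}.
Apply T(0) = 4: A - \frac{1}{2} = 4 ⇒ A = \frac{9}{2}.
So T(n) = \frac{9 \left(-1\right)^{n}}{2} - \frac{1}{2}.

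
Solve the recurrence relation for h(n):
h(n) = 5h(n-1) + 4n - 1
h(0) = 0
First-order linear with linear forcing.
Homogeneous solution: h_h(n) = A·(5)^n.
Try particular h_p(n) = pn + q. Substituting:
  pn + q = 5(p(n-1) + q) + 4n - 1.
Matching the n-coefficient: p = 5p + 4 ⇒ p = -1.
Matching constants: q = -5p + 5q - 1 ⇒ q = -1.
General: h(n) = A·(5)^n - n - 1.
Apply h(0) = 0: A - 1 = 0 ⇒ A = 1.
So h(n) = 5^{n} - n - 1.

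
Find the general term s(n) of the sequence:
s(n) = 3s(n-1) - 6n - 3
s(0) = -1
First-order linear with linear forcing.
Homogeneous solution: s_h(n) = A·(3)^n.
Try particular s_p(n) = pn + q. Substituting:
  pn + q = 3(p(n-1) + q) - 6n - 3.
Matching the n-coefficient: p = 3p - 6 ⇒ p = 3.
Matching constants: q = -3p + 3q - 3 ⇒ q = 6.
General: s(n) = A·(3)^n + 3 n + 6.
Apply s(0) = -1: A + 6 = -1 ⇒ A = -7.
So s(n) = - 7 \cdot 3^{n} + 3 n + 6.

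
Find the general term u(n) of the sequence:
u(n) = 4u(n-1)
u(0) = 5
This is a homogeneous first-order recurrence with ratio 4.
By induction u(n) = u(0) · (4)^n = 5 \cdot 4^{n}.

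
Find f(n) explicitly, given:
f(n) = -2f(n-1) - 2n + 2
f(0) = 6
First-order linear with linear forcing.
Homogeneous solution: f_h(n) = A·(-2)^n.
Try particular f_p(n) = pn + q. Substituting:
  pn + q = -2(p(n-1) + q) - 2n + 2.
Matching the n-coefficient: p = -2p - 2 ⇒ p = - \frac{2}{3}.
Matching constants: q = 2p - 2q + 2 ⇒ q = \frac{2}{9}.
General: f(n) = A·(-2)^n - \frac{2 n}{3} + \frac{2}{9}.
Apply f(0) = 6: A + \frac{2}{9} = 6 ⇒ A = \frac{52}{9}.
So f(n) = \frac{52 \left(-2\right)^{n}}{9} - \frac{2 n}{3} + \frac{2}{9}.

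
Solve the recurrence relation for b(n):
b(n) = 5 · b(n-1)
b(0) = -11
Pure geometric recurrence with ratio 5.
By induction b(n) = b(0) · (5)^n = - 11 \cdot 5^{n}.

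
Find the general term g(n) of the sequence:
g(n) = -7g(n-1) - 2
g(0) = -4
First-order linear non-homogeneous.
Homogeneous solution: g_h(n) = A·(-7)^n.
Try constant particular solution g_p = K: K = -7K - 2 ⇒ K = - \frac{1}{4}.
General: g(n) = A·(-7)^n - \frac{1}{4}.
Apply g(0) = -4: A - \frac{1}{4} = -4 ⇒ A = - \frac{15}{4}.
So g(n) = - \frac{15 \left(-7\right)^{n}}{4} - \frac{1}{4}.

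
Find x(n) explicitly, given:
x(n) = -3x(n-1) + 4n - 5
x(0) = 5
First-order linear with linear forcing.
Homogeneous solution: x_h(n) = A·(-3)^n.
Try particular x_p(n) = pn + q. Substituting:
  pn + q = -3(p(n-1) + q) + 4n - 5.
Matching the n-coefficient: p = -3p + 4 ⇒ p = 1.
Matching constants: q = 3p - 3q - 5 ⇒ q = - \frac{1}{2}.
General: x(n) = A·(-3)^n + n - \frac{1}{2}.
Apply x(0) = 5: A - \frac{1}{2} = 5 ⇒ A = \frac{11}{2}.
So x(n) = \frac{11 \left(-3\right)^{n}}{2} + n - \frac{1}{2}.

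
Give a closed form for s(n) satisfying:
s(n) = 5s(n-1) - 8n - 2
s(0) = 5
First-order linear with linear forcing.
Homogeneous solution: s_h(n) = A·(5)^n.
Try particular s_p(n) = pn + q. Substituting:
  pn + q = 5(p(n-1) + q) - 8n - 2.
Matching the n-coefficient: p = 5p - 8 ⇒ p = 2.
Matching constants: q = -5p + 5q - 2 ⇒ q = 3.
General: s(n) = A·(5)^n + 2 n + 3.
Apply s(0) = 5: A + 3 = 5 ⇒ A = 2.
So s(n) = 2 \cdot 5^{n} + 2 n + 3.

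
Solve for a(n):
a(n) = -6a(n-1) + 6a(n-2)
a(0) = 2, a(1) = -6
Characteristic equation: x² + 6x - 6 = 0.
Discriminant Δ = (-6)² + 4·(6) = 60.
Roots r₁,₂ = (-6 ± √60)/2, so r₁ = -3 + \sqrt{15}, r₂ = - \sqrt{15} - 3.
General solution: a(n) = A·r₁^n + B·r₂^n.
From the initial conditions, A + B = 2 and r₁A + r₂B = -6.
Since r₁ - r₂ = √60: A = (-6 - (2)r₂)/√60 = 1, and B = 2 - A = 1.
So a(n) = \left(1\right)\left(-3 + \sqrt{15}\right)^n + \left(1\right)\left(- \sqrt{15} - 3\right)^n.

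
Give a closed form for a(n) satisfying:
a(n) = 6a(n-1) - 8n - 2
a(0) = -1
First-order linear with linear forcing.
Homogeneous solution: a_h(n) = A·(6)^n.
Try particular a_p(n) = pn + q. Substituting:
  pn + q = 6(p(n-1) + q) - 8n - 2.
Matching the n-coefficient: p = 6p - 8 ⇒ p = \frac{8}{5}.
Matching constants: q = -6p + 6q - 2 ⇒ q = \frac{58}{25}.
General: a(n) = A·(6)^n + \frac{8 n}{5} + \frac{58}{25}.
Apply a(0) = -1: A + \frac{58}{25} = -1 ⇒ A = - \frac{83}{25}.
So a(n) = - \frac{83 \cdot 6^{n}}{25} + \frac{8 n}{5} + \frac{58}{25}.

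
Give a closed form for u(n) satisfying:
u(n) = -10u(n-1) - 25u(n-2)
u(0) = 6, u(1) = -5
Characteristic equation: x² + 10x + 25 = 0, which is (x - (-5))².
Repeated root r = -5.
General solution: u(n) = (A + Bn)·(-5)^n.
From u(0) = 6: A = 6.
From u(1) = -5: (A + B)·(-5) = -5 ⇒ B = -5.
So u(n) = \left(6 - 5 n\right) \cdot (-5)^n.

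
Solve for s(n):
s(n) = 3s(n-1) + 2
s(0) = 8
First-order linear non-homogeneous.
Homogeneous solution: s_h(n) = A·(3)^n.
Try constant particular solution s_p = K: K = 3K + 2 ⇒ K = -1.
General: s(n) = A·(3)^n - 1.
Apply s(0) = 8: A - 1 = 8 ⇒ A = 9.
So s(n) = 9 \cdot 3^{n} - 1.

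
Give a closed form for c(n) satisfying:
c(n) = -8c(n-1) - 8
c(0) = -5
First-order linear non-homogeneous.
Homogeneous solution: c_h(n) = A·(-8)^n.
Try constant particular solution c_p = K: K = -8K - 8 ⇒ K = - \frac{8}{9}.
General: c(n) = A·(-8)^n - \frac{8}{9}.
Apply c(0) = -5: A - \frac{8}{9} = -5 ⇒ A = - \frac{37}{9}.
So c(n) = - \frac{37 \left(-8\right)^{n}}{9} - \frac{8}{9}.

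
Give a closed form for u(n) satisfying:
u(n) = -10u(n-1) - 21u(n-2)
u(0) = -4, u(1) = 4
Characteristic equation: x² + 10x + 21 = 0, which factors as (x - (-3))(x - (-7)) = 0.
Roots r₁ = -3, r₂ = -7 (distinct).
General solution: u(n) = A·(-3)^n + B·(-7)^n.
From u(0) = -4: A + B = -4.
From u(1) = 4: -3A - 7B = 4.
Solving: A = -6, B = 2.
So u(n) = - 6 \left(-3\right)^{n} + 2 \left(-7\right)^{n}.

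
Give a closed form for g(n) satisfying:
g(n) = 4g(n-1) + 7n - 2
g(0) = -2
First-order linear with linear forcing.
Homogeneous solution: g_h(n) = A·(4)^n.
Try particular g_p(n) = pn + q. Substituting:
  pn + q = 4(p(n-1) + q) + 7n - 2.
Matching the n-coefficient: p = 4p + 7 ⇒ p = - \frac{7}{3}.
Matching constants: q = -4p + 4q - 2 ⇒ q = - \frac{22}{9}.
General: g(n) = A·(4)^n - \frac{7 n}{3} - \frac{22}{9}.
Apply g(0) = -2: A - \frac{22}{9} = -2 ⇒ A = \frac{4}{9}.
So g(n) = \frac{4 \cdot 4^{n}}{9} - \frac{7 n}{3} - \frac{22}{9}.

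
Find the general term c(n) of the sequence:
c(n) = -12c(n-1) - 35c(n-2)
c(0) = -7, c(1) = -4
Characteristic equation: x² + 12x + 35 = 0, which factors as (x - (-5))(x - (-7)) = 0.
Roots r₁ = -5, r₂ = -7 (distinct).
General solution: c(n) = A·(-5)^n + B·(-7)^n.
From c(0) = -7: A + B = -7.
From c(1) = -4: -5A - 7B = -4.
Solving: A = - \frac{53}{2}, B = \frac{39}{2}.
So c(n) = - \frac{53 \left(-5\right)^{n}}{2} + \frac{39 \left(-7\right)^{n}}{2}.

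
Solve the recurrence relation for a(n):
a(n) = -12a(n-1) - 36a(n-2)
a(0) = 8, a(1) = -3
Characteristic equation: x² + 12x + 36 = 0, which is (x - (-6))².
Repeated root r = -6.
General solution: a(n) = (A + Bn)·(-6)^n.
From a(0) = 8: A = 8.
From a(1) = -3: (A + B)·(-6) = -3 ⇒ B = - \frac{15}{2}.
So a(n) = \left(8 - \frac{15 n}{2}\right) \cdot (-6)^n.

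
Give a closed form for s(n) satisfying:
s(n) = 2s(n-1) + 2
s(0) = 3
First-order linear non-homogeneous.
Homogeneous solution: s_h(n) = A·(2)^n.
Try constant particular solution s_p = K: K = 2K + 2 ⇒ K = -2.
General: s(n) = A·(2)^n - 2.
Apply s(0) = 3: A - 2 = 3 ⇒ A = 5.
So s(n) = 5 \cdot 2^{n} - 2.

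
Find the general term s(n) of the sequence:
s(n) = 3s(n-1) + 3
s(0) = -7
First-order linear non-homogeneous.
Homogeneous solution: s_h(n) = A·(3)^n.
Try constant particular solution s_p = K: K = 3K + 3 ⇒ K = - \frac{3}{2}.
General: s(n) = A·(3)^n - \frac{3}{2}.
Apply s(0) = -7: A - \frac{3}{2} = -7 ⇒ A = - \frac{11}{2}.
So s(n) = - \frac{11 \cdot 3^{n}}{2} - \frac{3}{2}.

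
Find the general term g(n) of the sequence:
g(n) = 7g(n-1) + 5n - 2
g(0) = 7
First-order linear with linear forcing.
Homogeneous solution: g_h(n) = A·(7)^n.
Try particular g_p(n) = pn + q. Substituting:
  pn + q = 7(p(n-1) + q) + 5n - 2.
Matching the n-coefficient: p = 7p + 5 ⇒ p = - \frac{5}{6}.
Matching constants: q = -7p + 7q - 2 ⇒ q = - \frac{23}{36}.
General: g(n) = A·(7)^n - \frac{5 n}{6} - \frac{23}{36}.
Apply g(0) = 7: A - \frac{23}{36} = 7 ⇒ A = \frac{275}{36}.
So g(n) = \frac{275 \cdot 7^{n}}{36} - \frac{5 n}{6} - \frac{23}{36}.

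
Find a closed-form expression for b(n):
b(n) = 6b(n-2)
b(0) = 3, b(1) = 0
Characteristic equation: x² - 6 = 0.
Discriminant Δ = (0)² + 4·(6) = 24.
Roots r₁,₂ = (0 ± √24)/2, so r₁ = \sqrt{6}, r₂ = - \sqrt{6}.
General solution: b(n) = A·r₁^n + B·r₂^n.
From the initial conditions, A + B = 3 and r₁A + r₂B = 0.
Since r₁ - r₂ = √24: A = (0 - (3)r₂)/√24 = \frac{3}{2}, and B = 3 - A = \frac{3}{2}.
So b(n) = \left(\frac{3}{2}\right)\left(\sqrt{6}\right)^n + \left(\frac{3}{2}\right)\left(- \sqrt{6}\right)^n.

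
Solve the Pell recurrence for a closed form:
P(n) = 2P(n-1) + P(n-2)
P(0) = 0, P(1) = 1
This is the Pell sequence.
Characteristic equation: x² - 2x - 1 = 0; roots r₁ = 1 + \sqrt{2}, r₂ = 1 - \sqrt{2}.
General: P(n) = A·r₁^n + B·r₂^n. Solving with P(0)=0, P(1)=1 gives A = \frac{\sqrt{2}}{4}, B = - \frac{\sqrt{2}}{4}.
So P(n) = \frac{\sqrt{2} \left(- \left(1 - \sqrt{2}\right)^{n} + \left(1 + \sqrt{2}\right)^{n}\right)}{4}.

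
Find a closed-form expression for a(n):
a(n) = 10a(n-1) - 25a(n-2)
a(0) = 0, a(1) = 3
Characteristic equation: x² - 10x + 25 = 0, which is (x - (5))².
Repeated root r = 5.
General solution: a(n) = (A + Bn)·(5)^n.
From a(0) = 0: A = 0.
From a(1) = 3: (A + B)·(5) = 3 ⇒ B = \frac{3}{5}.
So a(n) = \left(\frac{3 n}{5}\right) \cdot (5)^n.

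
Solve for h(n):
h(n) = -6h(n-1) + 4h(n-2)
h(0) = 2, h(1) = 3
Characteristic equation: x² + 6x - 4 = 0.
Discriminant Δ = (-6)² + 4·(4) = 52.
Roots r₁,₂ = (-6 ± √52)/2, so r₁ = -3 + \sqrt{13}, r₂ = - \sqrt{13} - 3.
General solution: h(n) = A·r₁^n + B·r₂^n.
From the initial conditions, A + B = 2 and r₁A + r₂B = 3.
Since r₁ - r₂ = √52: A = (3 - (2)r₂)/√52 = 1 + \frac{9 \sqrt{13}}{26}, and B = 2 - A = 1 - \frac{9 \sqrt{13}}{26}.
So h(n) = \left(1 + \frac{9 \sqrt{13}}{26}\right)\left(-3 + \sqrt{13}\right)^n + \left(1 - \frac{9 \sqrt{13}}{26}\right)\left(- \sqrt{13} - 3\right)^n.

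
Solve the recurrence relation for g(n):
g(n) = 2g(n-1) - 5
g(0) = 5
First-order linear non-homogeneous.
Homogeneous solution: g_h(n) = A·(2)^n.
Try constant particular solution g_p = K: K = 2K - 5 ⇒ K = 5.
General: g(n) = A·(2)^n + 5.
Apply g(0) = 5: A + 5 = 5 ⇒ A = 0.
So g(n) = 5.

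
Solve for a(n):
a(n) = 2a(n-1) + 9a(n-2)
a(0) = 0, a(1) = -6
Characteristic equation: x² - 2x - 9 = 0.
Discriminant Δ = (2)² + 4·(9) = 40.
Roots r₁,₂ = (2 ± √40)/2, so r₁ = 1 + \sqrt{10}, r₂ = 1 - \sqrt{10}.
General solution: a(n) = A·r₁^n + B·r₂^n.
From the initial conditions, A + B = 0 and r₁A + r₂B = -6.
Since r₁ - r₂ = √40: A = (-6 - (0)r₂)/√40 = - \frac{3 \sqrt{10}}{10}, and B = 0 - A = \frac{3 \sqrt{10}}{10}.
So a(n) = \left(- \frac{3 \sqrt{10}}{10}\right)\left(1 + \sqrt{10}\right)^n + \left(\frac{3 \sqrt{10}}{10}\right)\left(1 - \sqrt{10}\right)^n.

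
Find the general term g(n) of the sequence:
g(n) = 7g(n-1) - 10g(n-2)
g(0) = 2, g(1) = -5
Characteristic equation: x² - 7x + 10 = 0, which factors as (x - (2))(x - (5)) = 0.
Roots r₁ = 2, r₂ = 5 (distinct).
General solution: g(n) = A·(2)^n + B·(5)^n.
From g(0) = 2: A + B = 2.
From g(1) = -5: 2A + 5B = -5.
Solving: A = 5, B = -3.
So g(n) = 5 \cdot 2^{n} - 3 \cdot 5^{n}.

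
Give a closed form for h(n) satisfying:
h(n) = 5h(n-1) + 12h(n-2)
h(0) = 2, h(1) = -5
Characteristic equation: x² - 5x - 12 = 0.
Discriminant Δ = (5)² + 4·(12) = 73.
Roots r₁,₂ = (5 ± √73)/2, so r₁ = \frac{5}{2} + \frac{\sqrt{73}}{2}, r₂ = \frac{5}{2} - \frac{\sqrt{73}}{2}.
General solution: h(n) = A·r₁^n + B·r₂^n.
From the initial conditions, A + B = 2 and r₁A + r₂B = -5.
Since r₁ - r₂ = √73: A = (-5 - (2)r₂)/√73 = 1 - \frac{10 \sqrt{73}}{73}, and B = 2 - A = 1 + \frac{10 \sqrt{73}}{73}.
So h(n) = \left(1 - \frac{10 \sqrt{73}}{73}\right)\left(\frac{5}{2} + \frac{\sqrt{73}}{2}\right)^n + \left(1 + \frac{10 \sqrt{73}}{73}\right)\left(\frac{5}{2} - \frac{\sqrt{73}}{2}\right)^n.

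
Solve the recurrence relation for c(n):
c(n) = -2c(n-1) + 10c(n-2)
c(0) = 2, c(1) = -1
Characteristic equation: x² + 2x - 10 = 0.
Discriminant Δ = (-2)² + 4·(10) = 44.
Roots r₁,₂ = (-2 ± √44)/2, so r₁ = -1 + \sqrt{11}, r₂ = - \sqrt{11} - 1.
General solution: c(n) = A·r₁^n + B·r₂^n.
From the initial conditions, A + B = 2 and r₁A + r₂B = -1.
Since r₁ - r₂ = √44: A = (-1 - (2)r₂)/√44 = \frac{\sqrt{11}}{22} + 1, and B = 2 - A = 1 - \frac{\sqrt{11}}{22}.
So c(n) = \left(\frac{\sqrt{11}}{22} + 1\right)\left(-1 + \sqrt{11}\right)^n + \left(1 - \frac{\sqrt{11}}{22}\right)\left(- \sqrt{11} - 1\right)^n.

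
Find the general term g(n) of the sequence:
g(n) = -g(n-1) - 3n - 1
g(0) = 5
First-order linear with linear forcing.
Homogeneous solution: g_h(n) = A·(-1)^n.
Try particular g_p(n) = pn + q. Substituting:
  pn + q = -(p(n-1) + q) - 3n - 1.
Matching the n-coefficient: p = -p - 3 ⇒ p = - \frac{3}{2}.
Matching constants: q = p - q - 1 ⇒ q = - \frac{5}{4}.
General: g(n) = A·(-1)^n - \frac{3 n}{2} - \frac{5}{4}.
Apply g(0) = 5: A - \frac{5}{4} = 5 ⇒ A = \frac{25}{4}.
So g(n) = \frac{25 \left(-1\right)^{n}}{4} - \frac{3 n}{2} - \frac{5}{4}.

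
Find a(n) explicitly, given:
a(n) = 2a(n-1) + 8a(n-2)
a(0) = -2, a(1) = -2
Characteristic equation: x² - 2x - 8 = 0, which factors as (x - (-2))(x - (4)) = 0.
Roots r₁ = -2, r₂ = 4 (distinct).
General solution: a(n) = A·(-2)^n + B·(4)^n.
From a(0) = -2: A + B = -2.
From a(1) = -2: -2A + 4B = -2.
Solving: A = -1, B = -1.
So a(n) = - \left(-2\right)^{n} - 4^{n}.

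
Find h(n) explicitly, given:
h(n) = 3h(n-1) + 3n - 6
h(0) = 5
First-order linear with linear forcing.
Homogeneous solution: h_h(n) = A·(3)^n.
Try particular h_p(n) = pn + q. Substituting:
  pn + q = 3(p(n-1) + q) + 3n - 6.
Matching the n-coefficient: p = 3p + 3 ⇒ p = - \frac{3}{2}.
Matching constants: q = -3p + 3q - 6 ⇒ q = \frac{3}{4}.
General: h(n) = A·(3)^n - \frac{3 n}{2} + \frac{3}{4}.
Apply h(0) = 5: A + \frac{3}{4} = 5 ⇒ A = \frac{17}{4}.
So h(n) = \frac{17 \cdot 3^{n}}{4} - \frac{3 n}{2} + \frac{3}{4}.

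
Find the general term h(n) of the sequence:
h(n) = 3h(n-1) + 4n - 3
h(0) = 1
First-order linear with linear forcing.
Homogeneous solution: h_h(n) = A·(3)^n.
Try particular h_p(n) = pn + q. Substituting:
  pn + q = 3(p(n-1) + q) + 4n - 3.
Matching the n-coefficient: p = 3p + 4 ⇒ p = -2.
Matching constants: q = -3p + 3q - 3 ⇒ q = - \frac{3}{2}.
General: h(n) = A·(3)^n - 2 n - \frac{3}{2}.
Apply h(0) = 1: A - \frac{3}{2} = 1 ⇒ A = \frac{5}{2}.
So h(n) = \frac{5 \cdot 3^{n}}{2} - 2 n - \frac{3}{2}.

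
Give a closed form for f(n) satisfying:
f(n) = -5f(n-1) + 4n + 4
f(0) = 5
First-order linear with linear forcing.
Homogeneous solution: f_h(n) = A·(-5)^n.
Try particular f_p(n) = pn + q. Substituting:
  pn + q = -5(p(n-1) + q) + 4n + 4.
Matching the n-coefficient: p = -5p + 4 ⇒ p = \frac{2}{3}.
Matching constants: q = 5p - 5q + 4 ⇒ q = \frac{11}{9}.
General: f(n) = A·(-5)^n + \frac{2 n}{3} + \frac{11}{9}.
Apply f(0) = 5: A + \frac{11}{9} = 5 ⇒ A = \frac{34}{9}.
So f(n) = \frac{34 \left(-5\right)^{n}}{9} + \frac{2 n}{3} + \frac{11}{9}.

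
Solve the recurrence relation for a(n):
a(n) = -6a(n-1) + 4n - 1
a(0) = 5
First-order linear with linear forcing.
Homogeneous solution: a_h(n) = A·(-6)^n.
Try particular a_p(n) = pn + q. Substituting:
  pn + q = -6(p(n-1) + q) + 4n - 1.
Matching the n-coefficient: p = -6p + 4 ⇒ p = \frac{4}{7}.
Matching constants: q = 6p - 6q - 1 ⇒ q = \frac{17}{49}.
General: a(n) = A·(-6)^n + \frac{4 n}{7} + \frac{17}{49}.
Apply a(0) = 5: A + \frac{17}{49} = 5 ⇒ A = \frac{228}{49}.
So a(n) = \frac{228 \left(-6\right)^{n}}{49} + \frac{4 n}{7} + \frac{17}{49}.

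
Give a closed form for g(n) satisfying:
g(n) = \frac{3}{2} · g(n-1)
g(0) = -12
Pure geometric recurrence with ratio \frac{3}{2}.
By induction g(n) = g(0) · (\frac{3}{2})^n = - 12 \left(\frac{3}{2}\right)^{n}.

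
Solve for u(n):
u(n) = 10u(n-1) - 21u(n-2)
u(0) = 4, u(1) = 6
Characteristic equation: x² - 10x + 21 = 0, which factors as (x - (7))(x - (3)) = 0.
Roots r₁ = 7, r₂ = 3 (distinct).
General solution: u(n) = A·(7)^n + B·(3)^n.
From u(0) = 4: A + B = 4.
From u(1) = 6: 7A + 3B = 6.
Solving: A = - \frac{3}{2}, B = \frac{11}{2}.
So u(n) = \frac{11 \cdot 3^{n}}{2} - \frac{3 \cdot 7^{n}}{2}.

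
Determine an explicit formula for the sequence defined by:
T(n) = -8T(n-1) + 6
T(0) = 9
First-order linear non-homogeneous.
Homogeneous solution: T_h(n) = A·(-8)^n.
Try constant particular solution T_p = K: K = -8K + 6 ⇒ K = \frac{2}{3}.
General: T(n) = A·(-8)^n + \frac{2}{3}.
Apply T(0) = 9: A + \frac{2}{3} = 9 ⇒ A = \frac{25}{3}.
So T(n) = \frac{25 \left(-8\right)^{n}}{3} + \frac{2}{3}.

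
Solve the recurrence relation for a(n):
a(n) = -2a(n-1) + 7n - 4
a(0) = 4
First-order linear with linear forcing.
Homogeneous solution: a_h(n) = A·(-2)^n.
Try particular a_p(n) = pn + q. Substituting:
  pn + q = -2(p(n-1) + q) + 7n - 4.
Matching the n-coefficient: p = -2p + 7 ⇒ p = \frac{7}{3}.
Matching constants: q = 2p - 2q - 4 ⇒ q = \frac{2}{9}.
General: a(n) = A·(-2)^n + \frac{7 n}{3} + \frac{2}{9}.
Apply a(0) = 4: A + \frac{2}{9} = 4 ⇒ A = \frac{34}{9}.
So a(n) = \frac{34 \left(-2\right)^{n}}{9} + \frac{7 n}{3} + \frac{2}{9}.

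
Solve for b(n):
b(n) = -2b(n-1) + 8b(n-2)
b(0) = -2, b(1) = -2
Characteristic equation: x² + 2x - 8 = 0, which factors as (x - (-4))(x - (2)) = 0.
Roots r₁ = -4, r₂ = 2 (distinct).
General solution: b(n) = A·(-4)^n + B·(2)^n.
From b(0) = -2: A + B = -2.
From b(1) = -2: -4A + 2B = -2.
Solving: A = - \frac{1}{3}, B = - \frac{5}{3}.
So b(n) = - \frac{\left(-4\right)^{n}}{3} - \frac{5 \cdot 2^{n}}{3}.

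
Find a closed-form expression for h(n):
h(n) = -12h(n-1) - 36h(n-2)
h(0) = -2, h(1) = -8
Characteristic equation: x² + 12x + 36 = 0, which is (x - (-6))².
Repeated root r = -6.
General solution: h(n) = (A + Bn)·(-6)^n.
From h(0) = -2: A = -2.
From h(1) = -8: (A + B)·(-6) = -8 ⇒ B = \frac{10}{3}.
So h(n) = \left(\frac{10 n}{3} - 2\right) \cdot (-6)^n.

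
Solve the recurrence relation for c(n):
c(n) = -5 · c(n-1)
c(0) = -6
Pure geometric recurrence with ratio -5.
By induction c(n) = c(0) · (-5)^n = - 6 \left(-5\right)^{n}.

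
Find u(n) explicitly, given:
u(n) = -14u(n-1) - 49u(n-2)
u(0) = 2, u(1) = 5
Characteristic equation: x² + 14x + 49 = 0, which is (x - (-7))².
Repeated root r = -7.
General solution: u(n) = (A + Bn)·(-7)^n.
From u(0) = 2: A = 2.
From u(1) = 5: (A + B)·(-7) = 5 ⇒ B = - \frac{19}{7}.
So u(n) = \left(2 - \frac{19 n}{7}\right) \cdot (-7)^n.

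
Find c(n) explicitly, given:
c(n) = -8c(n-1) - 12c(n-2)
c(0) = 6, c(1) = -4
Characteristic equation: x² + 8x + 12 = 0, which factors as (x - (-2))(x - (-6)) = 0.
Roots r₁ = -2, r₂ = -6 (distinct).
General solution: c(n) = A·(-2)^n + B·(-6)^n.
From c(0) = 6: A + B = 6.
From c(1) = -4: -2A - 6B = -4.
Solving: A = 8, B = -2.
So c(n) = 8 \left(-2\right)^{n} - 2 \left(-6\right)^{n}.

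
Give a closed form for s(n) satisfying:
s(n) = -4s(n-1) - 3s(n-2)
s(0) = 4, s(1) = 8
Characteristic equation: x² + 4x + 3 = 0, which factors as (x - (-1))(x - (-3)) = 0.
Roots r₁ = -1, r₂ = -3 (distinct).
General solution: s(n) = A·(-1)^n + B·(-3)^n.
From s(0) = 4: A + B = 4.
From s(1) = 8: -A - 3B = 8.
Solving: A = 10, B = -6.
So s(n) = 10 \left(-1\right)^{n} - 6 \left(-3\right)^{n}.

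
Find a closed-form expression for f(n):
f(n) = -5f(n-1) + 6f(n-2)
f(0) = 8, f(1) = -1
Characteristic equation: x² + 5x - 6 = 0, which factors as (x - (1))(x - (-6)) = 0.
Roots r₁ = 1, r₂ = -6 (distinct).
General solution: f(n) = A·(1)^n + B·(-6)^n.
From f(0) = 8: A + B = 8.
From f(1) = -1: A - 6B = -1.
Solving: A = \frac{47}{7}, B = \frac{9}{7}.
So f(n) = \frac{9 \left(-6\right)^{n}}{7} + \frac{47}{7}.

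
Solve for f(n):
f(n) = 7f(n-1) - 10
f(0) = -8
First-order linear non-homogeneous.
Homogeneous solution: f_h(n) = A·(7)^n.
Try constant particular solution f_p = K: K = 7K - 10 ⇒ K = \frac{5}{3}.
General: f(n) = A·(7)^n + \frac{5}{3}.
Apply f(0) = -8: A + \frac{5}{3} = -8 ⇒ A = - \frac{29}{3}.
So f(n) = \frac{5}{3} - \frac{29 \cdot 7^{n}}{3}.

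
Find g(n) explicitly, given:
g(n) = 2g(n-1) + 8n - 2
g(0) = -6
First-order linear with linear forcing.
Homogeneous solution: g_h(n) = A·(2)^n.
Try particular g_p(n) = pn + q. Substituting:
  pn + q = 2(p(n-1) + q) + 8n - 2.
Matching the n-coefficient: p = 2p + 8 ⇒ p = -8.
Matching constants: q = -2p + 2q - 2 ⇒ q = -14.
General: g(n) = A·(2)^n - 8 n - 14.
Apply g(0) = -6: A - 14 = -6 ⇒ A = 8.
So g(n) = 8 \cdot 2^{n} - 8 n - 14.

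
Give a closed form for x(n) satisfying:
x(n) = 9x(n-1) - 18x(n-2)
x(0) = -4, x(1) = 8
Characteristic equation: x² - 9x + 18 = 0, which factors as (x - (3))(x - (6)) = 0.
Roots r₁ = 3, r₂ = 6 (distinct).
General solution: x(n) = A·(3)^n + B·(6)^n.
From x(0) = -4: A + B = -4.
From x(1) = 8: 3A + 6B = 8.
Solving: A = - \frac{32}{3}, B = \frac{20}{3}.
So x(n) = - \frac{32 \cdot 3^{n}}{3} + \frac{20 \cdot 6^{n}}{3}.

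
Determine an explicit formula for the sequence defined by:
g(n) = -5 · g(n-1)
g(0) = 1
Pure geometric recurrence with ratio -5.
By induction g(n) = g(0) · (-5)^n = \left(-5\right)^{n}.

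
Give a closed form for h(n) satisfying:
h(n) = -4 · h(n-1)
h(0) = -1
Pure geometric recurrence with ratio -4.
By induction h(n) = h(0) · (-4)^n = - \left(-4\right)^{n}.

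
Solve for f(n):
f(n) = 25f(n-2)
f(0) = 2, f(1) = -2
Characteristic equation: x² - 25 = 0, which factors as (x - (5))(x - (-5)) = 0.
Roots r₁ = 5, r₂ = -5 (distinct).
General solution: f(n) = A·(5)^n + B·(-5)^n.
From f(0) = 2: A + B = 2.
From f(1) = -2: 5A - 5B = -2.
Solving: A = \frac{4}{5}, B = \frac{6}{5}.
So f(n) = \frac{6 \left(-5\right)^{n}}{5} + \frac{4 \cdot 5^{n}}{5}.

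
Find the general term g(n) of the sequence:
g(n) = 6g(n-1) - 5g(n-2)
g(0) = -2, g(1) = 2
Characteristic equation: x² - 6x + 5 = 0, which factors as (x - (5))(x - (1)) = 0.
Roots r₁ = 5, r₂ = 1 (distinct).
General solution: g(n) = A·(5)^n + B·(1)^n.
From g(0) = -2: A + B = -2.
From g(1) = 2: 5A + B = 2.
Solving: A = 1, B = -3.
So g(n) = 5^{n} - 3.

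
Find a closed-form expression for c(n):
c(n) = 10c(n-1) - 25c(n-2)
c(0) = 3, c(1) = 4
Characteristic equation: x² - 10x + 25 = 0, which is (x - (5))².
Repeated root r = 5.
General solution: c(n) = (A + Bn)·(5)^n.
From c(0) = 3: A = 3.
From c(1) = 4: (A + B)·(5) = 4 ⇒ B = - \frac{11}{5}.
So c(n) = \left(3 - \frac{11 n}{5}\right) \cdot (5)^n.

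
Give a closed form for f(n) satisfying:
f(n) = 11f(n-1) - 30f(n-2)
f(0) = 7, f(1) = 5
Characteristic equation: x² - 11x + 30 = 0, which factors as (x - (6))(x - (5)) = 0.
Roots r₁ = 6, r₂ = 5 (distinct).
General solution: f(n) = A·(6)^n + B·(5)^n.
From f(0) = 7: A + B = 7.
From f(1) = 5: 6A + 5B = 5.
Solving: A = -30, B = 37.
So f(n) = 37 \cdot 5^{n} - 30 \cdot 6^{n}.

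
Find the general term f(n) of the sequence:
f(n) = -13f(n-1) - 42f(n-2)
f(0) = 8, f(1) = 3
Characteristic equation: x² + 13x + 42 = 0, which factors as (x - (-6))(x - (-7)) = 0.
Roots r₁ = -6, r₂ = -7 (distinct).
General solution: f(n) = A·(-6)^n + B·(-7)^n.
From f(0) = 8: A + B = 8.
From f(1) = 3: -6A - 7B = 3.
Solving: A = 59, B = -51.
So f(n) = 59 \left(-6\right)^{n} - 51 \left(-7\right)^{n}.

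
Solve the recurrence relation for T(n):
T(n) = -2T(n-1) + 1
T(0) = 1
First-order linear non-homogeneous.
Homogeneous solution: T_h(n) = A·(-2)^n.
Try constant particular solution T_p = K: K = -2K + 1 ⇒ K = \frac{1}{3}.
General: T(n) = A·(-2)^n + \frac{1}{3}.
Apply T(0) = 1: A + \frac{1}{3} = 1 ⇒ A = \frac{2}{3}.
So T(n) = \frac{2 \left(-2\right)^{n}}{3} + \frac{1}{3}.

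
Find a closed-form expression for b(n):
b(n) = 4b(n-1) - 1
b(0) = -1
First-order linear non-homogeneous.
Homogeneous solution: b_h(n) = A·(4)^n.
Try constant particular solution b_p = K: K = 4K - 1 ⇒ K = \frac{1}{3}.
General: b(n) = A·(4)^n + \frac{1}{3}.
Apply b(0) = -1: A + \frac{1}{3} = -1 ⇒ A = - \frac{4}{3}.
So b(n) = \frac{1}{3} - \frac{4 \cdot 4^{n}}{3}.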